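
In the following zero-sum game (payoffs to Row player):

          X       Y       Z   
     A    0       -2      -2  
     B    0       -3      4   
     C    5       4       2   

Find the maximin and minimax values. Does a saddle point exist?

Maximin = 2, Minimax = 4, Saddle: False

Work:
Row minimums: [-2, -3, 2] → maximin = 2
Column maximums: [5, 4, 4] → minimax = 4
No saddle point (maximin ≠ minimax). Mixed strategy needed.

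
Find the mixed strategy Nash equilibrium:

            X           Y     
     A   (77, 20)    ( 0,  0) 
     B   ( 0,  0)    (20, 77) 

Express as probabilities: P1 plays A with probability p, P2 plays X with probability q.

p = 0.7938, q = 0.2062

Work:
Find probabilities that make opponent indifferent:
P2 chooses q to make P1 indifferent between A and B
P1 chooses p to make P2 indifferent between X and Y
Mixed NE: P1 plays (A: 0.7938, B: 0.2062), P2 plays (X: 0.2062, Y: 0.7938)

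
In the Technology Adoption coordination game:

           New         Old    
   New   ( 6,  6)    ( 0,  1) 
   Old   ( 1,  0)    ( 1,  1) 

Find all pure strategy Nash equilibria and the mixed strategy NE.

Pure NE: (New, New) and (Old, Old); Mixed NE: p = 0.1667, q = 0.1667

Work:
Check pure NE:
(New, New): (6, 6) - no unilateral deviation beneficial
(Old, Old): (1, 1) - no unilateral deviation beneficial
Mixed NE: P1 plays New with p = 0.1667, P2 plays New with q = 0.1667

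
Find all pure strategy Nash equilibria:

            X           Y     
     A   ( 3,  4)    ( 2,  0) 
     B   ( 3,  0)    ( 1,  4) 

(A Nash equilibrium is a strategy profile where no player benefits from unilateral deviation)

Nash equilibrium: (A, X)

Work:
Best responses:
  P1 vs X: payoffs [3, 3] → best response A/B (payoff 3)
  P1 vs Y: payoffs [2, 1] → best response A (payoff 2)
  P2 vs A: payoffs [4, 0] → best response X (payoff 4)
  P2 vs B: payoffs [0, 4] → best response Y (payoff 4)
Mutual best responses: (A,X) → Nash equilibria.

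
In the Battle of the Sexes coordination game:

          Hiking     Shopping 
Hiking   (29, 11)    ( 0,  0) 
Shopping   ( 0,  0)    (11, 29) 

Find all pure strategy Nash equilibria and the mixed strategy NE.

Pure NE: (Hiking, Hiking) and (Shopping, Shopping); Mixed NE: p = 0.725, q = 0.275

Work:
Check pure NE:
(Hiking, Hiking): (29, 11) - no unilateral deviation beneficial
(Shopping, Shopping): (11, 29) - no unilateral deviation beneficial
Mixed NE: P1 plays Hiking with p = 0.725, P2 plays Hiking with q = 0.275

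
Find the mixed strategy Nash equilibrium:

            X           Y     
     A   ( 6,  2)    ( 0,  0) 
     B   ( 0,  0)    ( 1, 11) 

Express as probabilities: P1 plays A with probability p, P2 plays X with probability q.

p = 0.8462, q = 0.1429

Work:
Find probabilities that make opponent indifferent:
P2 chooses q to make P1 indifferent between A and B
P1 chooses p to make P2 indifferent between X and Y
Mixed NE: P1 plays (A: 0.8462, B: 0.1538), P2 plays (X: 0.1429, Y: 0.8571)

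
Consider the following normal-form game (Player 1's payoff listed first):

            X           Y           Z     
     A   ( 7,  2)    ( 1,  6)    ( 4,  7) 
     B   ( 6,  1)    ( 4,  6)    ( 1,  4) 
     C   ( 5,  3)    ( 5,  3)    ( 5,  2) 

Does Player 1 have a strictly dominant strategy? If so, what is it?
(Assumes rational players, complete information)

No strictly dominant strategy exists for Player 1

Work:
A strategy strictly dominates another if it gives a strictly higher payoff against every opponent action. Compare each pair of P1's strategies column-by-column:
  A vs B: [7 vs 6, 1 vs 4, 4 vs 1] → A does not strictly dominate B (column Y: 1 ≤ 4)
  A vs C: [7 vs 5, 1 vs 5, 4 vs 5] → A does not strictly dominate C (column Y: 1 ≤ 5)
  B vs A: [6 vs 7, 4 vs 1, 1 vs 4] → B does not strictly dominate A (column X: 6 ≤ 7)
  B vs C: [6 vs 5, 4 vs 5, 1 vs 5] → B does not strictly dominate C (column Y: 4 ≤ 5)
  C vs A: [5 vs 7, 5 vs 1, 5 vs 4] → C does not strictly dominate A (column X: 5 ≤ 7)
  C vs B: [5 vs 6, 5 vs 4, 5 vs 1] → C does not strictly dominate B (column X: 5 ≤ 6)
No single strategy strictly dominates all others → no strictly dominant strategy.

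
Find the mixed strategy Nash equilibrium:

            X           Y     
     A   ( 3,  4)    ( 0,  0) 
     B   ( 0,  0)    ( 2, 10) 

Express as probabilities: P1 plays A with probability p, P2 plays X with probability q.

p = 0.7143, q = 0.4

Work:
Find probabilities that make opponent indifferent:
P2 chooses q to make P1 indifferent between A and B
P1 chooses p to make P2 indifferent between X and Y
Mixed NE: P1 plays (A: 0.7143, B: 0.2857), P2 plays (X: 0.4, Y: 0.6)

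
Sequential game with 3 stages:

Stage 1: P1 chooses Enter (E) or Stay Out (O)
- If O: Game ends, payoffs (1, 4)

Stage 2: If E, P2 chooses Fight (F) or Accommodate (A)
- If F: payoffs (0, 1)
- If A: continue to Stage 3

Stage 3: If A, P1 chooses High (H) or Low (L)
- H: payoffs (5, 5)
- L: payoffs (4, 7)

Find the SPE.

SPE: (E, A, H); Outcome (5, 5)

Work:
Stage 3: P1 chooses H (5 vs 4)
Stage 2: P2: F->1, A->5 (anticipating H). Choose A
Stage 1: P1: O->1, E->5 (anticipating A, H). Choose E
SPE path: E -> A -> H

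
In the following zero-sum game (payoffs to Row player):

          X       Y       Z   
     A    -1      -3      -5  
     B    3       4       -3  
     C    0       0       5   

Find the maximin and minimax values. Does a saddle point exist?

Maximin = 0, Minimax = 3, Saddle: False

Work:
Row minimums: [-5, -3, 0] → maximin = 0
Column maximums: [3, 4, 5] → minimax = 3
No saddle point (maximin ≠ minimax). Mixed strategy needed.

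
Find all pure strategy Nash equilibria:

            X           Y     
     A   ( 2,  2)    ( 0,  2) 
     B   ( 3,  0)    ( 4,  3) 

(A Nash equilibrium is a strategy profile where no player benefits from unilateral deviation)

Nash equilibrium: (B, Y)

Work:
Best responses:
  P1 vs X: payoffs [2, 3] → best response B (payoff 3)
  P1 vs Y: payoffs [0, 4] → best response B (payoff 4)
  P2 vs A: payoffs [2, 2] → best response X/Y (payoff 2)
  P2 vs B: payoffs [0, 3] → best response Y (payoff 3)
Mutual best responses: (B,Y) → Nash equilibria.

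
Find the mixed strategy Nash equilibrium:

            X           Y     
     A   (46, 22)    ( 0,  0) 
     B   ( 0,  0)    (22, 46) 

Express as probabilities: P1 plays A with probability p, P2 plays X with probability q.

p = 0.6765, q = 0.3235

Work:
Find probabilities that make opponent indifferent:
P2 chooses q to make P1 indifferent between A and B
P1 chooses p to make P2 indifferent between X and Y
Mixed NE: P1 plays (A: 0.6765, B: 0.3235), P2 plays (X: 0.3235, Y: 0.6765)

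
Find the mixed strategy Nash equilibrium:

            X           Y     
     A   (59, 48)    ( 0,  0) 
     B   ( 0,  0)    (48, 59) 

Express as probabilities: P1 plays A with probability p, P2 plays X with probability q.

p = 0.5514, q = 0.4486

Work:
Find probabilities that make opponent indifferent:
P2 chooses q to make P1 indifferent between A and B
P1 chooses p to make P2 indifferent between X and Y
Mixed NE: P1 plays (A: 0.5514, B: 0.4486), P2 plays (X: 0.4486, Y: 0.5514)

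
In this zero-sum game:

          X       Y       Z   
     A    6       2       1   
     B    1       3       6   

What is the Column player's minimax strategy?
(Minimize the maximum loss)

Column should play Y, value = 3

Work:
Column player minimizes Row's maximum payoff:
Column X: max payoff to Row = 6
Column Y: max payoff to Row = 3
Column Z: max payoff to Row = 6
Minimum is 3, achieved by column Y.
Minimax strategy: Y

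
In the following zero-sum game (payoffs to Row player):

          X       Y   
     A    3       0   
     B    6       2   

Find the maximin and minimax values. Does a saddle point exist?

Maximin = 2, Minimax = 2, Saddle: True

Work:
Row minimums: [0, 2] → maximin = 2
Column maximums: [6, 2] → minimax = 2
Saddle point exists! Game value = 2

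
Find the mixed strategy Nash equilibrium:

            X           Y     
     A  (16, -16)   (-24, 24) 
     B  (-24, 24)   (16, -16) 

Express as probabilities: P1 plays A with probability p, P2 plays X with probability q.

p = 0.5, q = 0.5

Work:
Find probabilities that make opponent indifferent:
P2 chooses q to make P1 indifferent between A and B
P1 chooses p to make P2 indifferent between X and Y
Mixed NE: P1 plays (A: 0.5, B: 0.5), P2 plays (X: 0.5, Y: 0.5)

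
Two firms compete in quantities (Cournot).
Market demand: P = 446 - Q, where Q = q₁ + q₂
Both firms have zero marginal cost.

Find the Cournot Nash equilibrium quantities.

q₁* = q₂* = 148.67; P* = 148.67

Work:
Profit: π_i = P·q_i = (a - q_i - q_j)·q_i
FOC: ∂π_i/∂q_i = a - 2q_i - q_j = 0
Reaction function: q_i = (446 - q_j)/2
Symmetry: q* = 446/3 = 148.67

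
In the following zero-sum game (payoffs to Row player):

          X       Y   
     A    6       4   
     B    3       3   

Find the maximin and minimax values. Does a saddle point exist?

Maximin = 4, Minimax = 4, Saddle: True

Work:
Row minimums: [4, 3] → maximin = 4
Column maximums: [6, 4] → minimax = 4
Saddle point exists! Game value = 4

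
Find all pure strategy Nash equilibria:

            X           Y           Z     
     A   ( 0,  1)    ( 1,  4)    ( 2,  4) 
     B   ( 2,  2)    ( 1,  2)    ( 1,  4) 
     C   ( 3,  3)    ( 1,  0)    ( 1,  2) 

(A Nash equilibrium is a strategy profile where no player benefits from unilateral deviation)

Nash equilibrium: (A, Y), (A, Z), (C, X)

Work:
Best responses:
  P1 vs X: payoffs [0, 2, 3] → best response C (payoff 3)
  P1 vs Y: payoffs [1, 1, 1] → best response A/B/C (payoff 1)
  P1 vs Z: payoffs [2, 1, 1] → best response A (payoff 2)
  P2 vs A: payoffs [1, 4, 4] → best response Y/Z (payoff 4)
  P2 vs B: payoffs [2, 2, 4] → best response Z (payoff 4)
  P2 vs C: payoffs [3, 0, 2] → best response X (payoff 3)
Mutual best responses: (A,Y), (A,Z), (C,X) → Nash equilibria.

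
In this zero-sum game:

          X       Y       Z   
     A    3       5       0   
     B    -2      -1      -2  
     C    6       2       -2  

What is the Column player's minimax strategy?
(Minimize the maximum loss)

Column should play Z, value = 0

Work:
Column player minimizes Row's maximum payoff:
Column X: max payoff to Row = 6
Column Y: max payoff to Row = 5
Column Z: max payoff to Row = 0
Minimum is 0, achieved by column Z.
Minimax strategy: Z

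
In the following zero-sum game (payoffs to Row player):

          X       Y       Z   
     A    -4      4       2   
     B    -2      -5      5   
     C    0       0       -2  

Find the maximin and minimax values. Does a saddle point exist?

Maximin = -2, Minimax = 0, Saddle: False

Work:
Row minimums: [-4, -5, -2] → maximin = -2
Column maximums: [0, 4, 5] → minimax = 0
No saddle point (maximin ≠ minimax). Mixed strategy needed.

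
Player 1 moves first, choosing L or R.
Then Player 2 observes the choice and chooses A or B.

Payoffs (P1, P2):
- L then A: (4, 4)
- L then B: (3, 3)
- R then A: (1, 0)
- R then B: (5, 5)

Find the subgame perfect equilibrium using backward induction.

P1 plays R, P2 plays A after L and B after R; Payoff (5, 5)

Work:
Backward induction:
After L: P2 chooses A → P1 gets 4
After R: P2 chooses B → P1 gets 5
P1 chooses R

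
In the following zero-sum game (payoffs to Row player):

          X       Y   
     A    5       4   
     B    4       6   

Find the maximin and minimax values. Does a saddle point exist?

Maximin = 4, Minimax = 5, Saddle: False

Work:
Row minimums: [4, 4] → maximin = 4
Column maximums: [5, 6] → minimax = 5
No saddle point (maximin ≠ minimax). Mixed strategy needed.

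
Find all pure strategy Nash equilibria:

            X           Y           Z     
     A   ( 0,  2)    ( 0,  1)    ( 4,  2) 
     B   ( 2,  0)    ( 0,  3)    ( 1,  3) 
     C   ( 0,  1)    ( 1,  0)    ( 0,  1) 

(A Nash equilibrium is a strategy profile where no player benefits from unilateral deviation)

Nash equilibrium: (A, Z)

Work:
Best responses:
  P1 vs X: payoffs [0, 2, 0] → best response B (payoff 2)
  P1 vs Y: payoffs [0, 0, 1] → best response C (payoff 1)
  P1 vs Z: payoffs [4, 1, 0] → best response A (payoff 4)
  P2 vs A: payoffs [2, 1, 2] → best response X/Z (payoff 2)
  P2 vs B: payoffs [0, 3, 3] → best response Y/Z (payoff 3)
  P2 vs C: payoffs [1, 0, 1] → best response X/Z (payoff 1)
Mutual best responses: (A,Z) → Nash equilibria.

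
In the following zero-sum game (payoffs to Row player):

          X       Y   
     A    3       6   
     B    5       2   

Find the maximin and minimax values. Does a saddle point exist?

Maximin = 3, Minimax = 5, Saddle: False

Work:
Row minimums: [3, 2] → maximin = 3
Column maximums: [5, 6] → minimax = 5
No saddle point (maximin ≠ minimax). Mixed strategy needed.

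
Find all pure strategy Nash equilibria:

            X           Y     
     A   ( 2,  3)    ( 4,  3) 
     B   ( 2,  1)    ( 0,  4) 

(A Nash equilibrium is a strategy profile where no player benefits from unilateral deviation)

Nash equilibrium: (A, X), (A, Y)

Work:
Best responses:
  P1 vs X: payoffs [2, 2] → best response A/B (payoff 2)
  P1 vs Y: payoffs [4, 0] → best response A (payoff 4)
  P2 vs A: payoffs [3, 3] → best response X/Y (payoff 3)
  P2 vs B: payoffs [1, 4] → best response Y (payoff 4)
Mutual best responses: (A,X), (A,Y) → Nash equilibria.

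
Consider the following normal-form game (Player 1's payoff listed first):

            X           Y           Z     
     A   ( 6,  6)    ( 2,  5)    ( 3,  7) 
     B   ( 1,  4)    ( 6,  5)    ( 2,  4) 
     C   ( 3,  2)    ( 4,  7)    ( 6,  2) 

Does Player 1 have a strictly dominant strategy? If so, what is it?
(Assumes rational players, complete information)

No strictly dominant strategy exists for Player 1

Work:
A strategy strictly dominates another if it gives a strictly higher payoff against every opponent action. Compare each pair of P1's strategies column-by-column:
  A vs B: [6 vs 1, 2 vs 6, 3 vs 2] → A does not strictly dominate B (column Y: 2 ≤ 6)
  A vs C: [6 vs 3, 2 vs 4, 3 vs 6] → A does not strictly dominate C (column Y: 2 ≤ 4)
  B vs A: [1 vs 6, 6 vs 2, 2 vs 3] → B does not strictly dominate A (column X: 1 ≤ 6)
  B vs C: [1 vs 3, 6 vs 4, 2 vs 6] → B does not strictly dominate C (column X: 1 ≤ 3)
  C vs A: [3 vs 6, 4 vs 2, 6 vs 3] → C does not strictly dominate A (column X: 3 ≤ 6)
  C vs B: [3 vs 1, 4 vs 6, 6 vs 2] → C does not strictly dominate B (column Y: 4 ≤ 6)
No single strategy strictly dominates all others → no strictly dominant strategy.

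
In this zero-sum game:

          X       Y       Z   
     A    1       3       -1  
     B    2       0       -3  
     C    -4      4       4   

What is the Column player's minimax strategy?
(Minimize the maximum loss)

Column should play X, value = 2

Work:
Column player minimizes Row's maximum payoff:
Column X: max payoff to Row = 2
Column Y: max payoff to Row = 4
Column Z: max payoff to Row = 4
Minimum is 2, achieved by column X.
Minimax strategy: X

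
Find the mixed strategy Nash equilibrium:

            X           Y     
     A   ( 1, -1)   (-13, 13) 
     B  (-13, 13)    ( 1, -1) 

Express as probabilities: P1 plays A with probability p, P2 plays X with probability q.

p = 0.5, q = 0.5

Work:
Find probabilities that make opponent indifferent:
P2 chooses q to make P1 indifferent between A and B
P1 chooses p to make P2 indifferent between X and Y
Mixed NE: P1 plays (A: 0.5, B: 0.5), P2 plays (X: 0.5, Y: 0.5)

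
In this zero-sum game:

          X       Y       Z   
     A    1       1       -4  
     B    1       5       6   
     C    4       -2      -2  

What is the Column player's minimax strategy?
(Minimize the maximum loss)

Column should play X, value = 4

Work:
Column player minimizes Row's maximum payoff:
Column X: max payoff to Row = 4
Column Y: max payoff to Row = 5
Column Z: max payoff to Row = 6
Minimum is 4, achieved by column X.
Minimax strategy: X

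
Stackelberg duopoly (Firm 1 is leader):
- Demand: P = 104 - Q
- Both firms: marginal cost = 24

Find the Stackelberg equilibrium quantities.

q₁* (leader) = 40.0, q₂* (follower) = 20.0

Work:
Follower's reaction: q₂ = (a - c - q₁)/2
Leader substitutes: π₁ = q₁·(a - q₁ - (a-c-q₁)/2 - c)
FOC: q₁* = (104 - 24)/2 = 40.00
Then: q₂* = (104 - 24 - 40.0)/2 = 20.00
Leader has first-mover advantage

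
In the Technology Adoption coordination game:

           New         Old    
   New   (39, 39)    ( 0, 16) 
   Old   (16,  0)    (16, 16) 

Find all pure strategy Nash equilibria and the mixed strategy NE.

Pure NE: (New, New) and (Old, Old); Mixed NE: p = 0.4103, q = 0.4103

Work:
Check pure NE:
(New, New): (39, 39) - no unilateral deviation beneficial
(Old, Old): (16, 16) - no unilateral deviation beneficial
Mixed NE: P1 plays New with p = 0.4103, P2 plays New with q = 0.4103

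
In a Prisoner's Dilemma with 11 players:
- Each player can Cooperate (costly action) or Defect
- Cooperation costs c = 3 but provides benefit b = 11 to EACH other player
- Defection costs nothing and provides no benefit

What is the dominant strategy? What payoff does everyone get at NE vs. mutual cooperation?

Dominant: Defect; NE payoff = 0; Coop payoff = 107

Work:
Defect dominates (saves cost c = 3, benefit to others is external)
NE: All defect → everyone gets 0
If all cooperate: each receives (10)×11 - 3 = 107
Social dilemma: 107 > 0 but NE gives 0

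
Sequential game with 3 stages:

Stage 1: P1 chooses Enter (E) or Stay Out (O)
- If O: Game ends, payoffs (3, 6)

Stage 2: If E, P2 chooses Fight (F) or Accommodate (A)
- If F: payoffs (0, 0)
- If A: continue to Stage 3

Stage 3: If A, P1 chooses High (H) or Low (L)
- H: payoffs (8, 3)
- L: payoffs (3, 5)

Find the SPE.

SPE: (E, A, H); Outcome (8, 3)

Work:
Stage 3: P1 chooses H (8 vs 3)
Stage 2: P2: F->0, A->3 (anticipating H). Choose A
Stage 1: P1: O->3, E->8 (anticipating A, H). Choose E
SPE path: E -> A -> H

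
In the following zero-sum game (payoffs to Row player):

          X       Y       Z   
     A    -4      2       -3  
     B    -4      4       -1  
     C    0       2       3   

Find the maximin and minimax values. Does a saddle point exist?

Maximin = 0, Minimax = 0, Saddle: True

Work:
Row minimums: [-4, -4, 0] → maximin = 0
Column maximums: [0, 4, 3] → minimax = 0
Saddle point exists! Game value = 0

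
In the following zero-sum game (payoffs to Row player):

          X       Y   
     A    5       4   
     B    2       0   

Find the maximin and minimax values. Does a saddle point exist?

Maximin = 4, Minimax = 4, Saddle: True

Work:
Row minimums: [4, 0] → maximin = 4
Column maximums: [5, 4] → minimax = 4
Saddle point exists! Game value = 4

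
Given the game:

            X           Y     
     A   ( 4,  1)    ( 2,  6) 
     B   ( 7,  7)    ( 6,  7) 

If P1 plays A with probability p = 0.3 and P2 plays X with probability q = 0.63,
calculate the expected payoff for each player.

E[P1] = 5.619, E[P2] = 5.755

Work:
E[P1] = p·q·π₁(A,X) + p·(1-q)·π₁(A,Y) + (1-p)·q·π₁(B,X) + (1-p)·(1-q)·π₁(B,Y)
= 0.3·0.63·4 + 0.3·0.37·2 + 0.7·0.63·7 + 0.7·0.37·6
= 5.619

E[P2] = 5.755 (similar calculation)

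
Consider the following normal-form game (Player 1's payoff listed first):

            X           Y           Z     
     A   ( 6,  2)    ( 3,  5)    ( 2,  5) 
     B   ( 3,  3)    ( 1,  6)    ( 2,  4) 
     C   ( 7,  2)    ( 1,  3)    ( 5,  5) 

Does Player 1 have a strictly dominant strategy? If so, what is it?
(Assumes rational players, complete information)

No strictly dominant strategy exists for Player 1

Work:
A strategy strictly dominates another if it gives a strictly higher payoff against every opponent action. Compare each pair of P1's strategies column-by-column:
  A vs B: [6 vs 3, 3 vs 1, 2 vs 2] → A does not strictly dominate B (column Z: 2 ≤ 2)
  A vs C: [6 vs 7, 3 vs 1, 2 vs 5] → A does not strictly dominate C (column X: 6 ≤ 7)
  B vs A: [3 vs 6, 1 vs 3, 2 vs 2] → B does not strictly dominate A (column X: 3 ≤ 6)
  B vs C: [3 vs 7, 1 vs 1, 2 vs 5] → B does not strictly dominate C (column X: 3 ≤ 7)
  C vs A: [7 vs 6, 1 vs 3, 5 vs 2] → C does not strictly dominate A (column Y: 1 ≤ 3)
  C vs B: [7 vs 3, 1 vs 1, 5 vs 2] → C does not strictly dominate B (column Y: 1 ≤ 1)
No single strategy strictly dominates all others → no strictly dominant strategy.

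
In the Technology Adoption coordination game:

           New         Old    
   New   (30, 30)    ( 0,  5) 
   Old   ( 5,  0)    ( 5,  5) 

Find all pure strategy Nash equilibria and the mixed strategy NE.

Pure NE: (New, New) and (Old, Old); Mixed NE: p = 0.1667, q = 0.1667

Work:
Check pure NE:
(New, New): (30, 30) - no unilateral deviation beneficial
(Old, Old): (5, 5) - no unilateral deviation beneficial
Mixed NE: P1 plays New with p = 0.1667, P2 plays New with q = 0.1667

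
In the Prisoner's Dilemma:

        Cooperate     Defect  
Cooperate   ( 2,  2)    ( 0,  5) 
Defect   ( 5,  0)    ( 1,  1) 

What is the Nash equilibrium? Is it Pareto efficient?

(Defect, Defect) is NE; not Pareto efficient

Work:
Defect dominates Cooperate for both players:
If P2 cooperates: Defect (5) > Cooperate (2)
If P2 defects: Defect (1) > Cooperate (0)
NE: (Defect, Defect) with payoff (1, 1)
But (Cooperate, Cooperate) = (2, 2) Pareto dominates (1, 1)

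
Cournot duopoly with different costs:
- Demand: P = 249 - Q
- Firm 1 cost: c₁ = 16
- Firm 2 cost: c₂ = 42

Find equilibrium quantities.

q₁* = 86.33, q₂* = 60.33

Work:
Reaction: q₁ = (249 - 16 - q₂)/2
Reaction: q₂ = (249 - 42 - q₁)/2
Solve simultaneously:
q₁* = (249 - 2×16 + 42)/3 = 86.33
q₂* = (249 - 2×42 + 16)/3 = 60.33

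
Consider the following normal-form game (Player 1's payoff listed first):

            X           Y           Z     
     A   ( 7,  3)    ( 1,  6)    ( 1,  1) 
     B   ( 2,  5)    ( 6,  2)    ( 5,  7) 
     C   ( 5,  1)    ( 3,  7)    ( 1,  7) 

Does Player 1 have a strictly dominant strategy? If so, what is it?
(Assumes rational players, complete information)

No strictly dominant strategy exists for Player 1

Work:
A strategy strictly dominates another if it gives a strictly higher payoff against every opponent action. Compare each pair of P1's strategies column-by-column:
  A vs B: [7 vs 2, 1 vs 6, 1 vs 5] → A does not strictly dominate B (column Y: 1 ≤ 6)
  A vs C: [7 vs 5, 1 vs 3, 1 vs 1] → A does not strictly dominate C (column Y: 1 ≤ 3)
  B vs A: [2 vs 7, 6 vs 1, 5 vs 1] → B does not strictly dominate A (column X: 2 ≤ 7)
  B vs C: [2 vs 5, 6 vs 3, 5 vs 1] → B does not strictly dominate C (column X: 2 ≤ 5)
  C vs A: [5 vs 7, 3 vs 1, 1 vs 1] → C does not strictly dominate A (column X: 5 ≤ 7)
  C vs B: [5 vs 2, 3 vs 6, 1 vs 5] → C does not strictly dominate B (column Y: 3 ≤ 6)
No single strategy strictly dominates all others → no strictly dominant strategy.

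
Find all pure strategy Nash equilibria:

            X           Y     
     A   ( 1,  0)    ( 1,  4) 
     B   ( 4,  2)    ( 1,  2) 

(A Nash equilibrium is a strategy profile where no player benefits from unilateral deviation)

Nash equilibrium: (A, Y), (B, X), (B, Y)

Work:
Best responses:
  P1 vs X: payoffs [1, 4] → best response B (payoff 4)
  P1 vs Y: payoffs [1, 1] → best response A/B (payoff 1)
  P2 vs A: payoffs [0, 4] → best response Y (payoff 4)
  P2 vs B: payoffs [2, 2] → best response X/Y (payoff 2)
Mutual best responses: (A,Y), (B,X), (B,Y) → Nash equilibria.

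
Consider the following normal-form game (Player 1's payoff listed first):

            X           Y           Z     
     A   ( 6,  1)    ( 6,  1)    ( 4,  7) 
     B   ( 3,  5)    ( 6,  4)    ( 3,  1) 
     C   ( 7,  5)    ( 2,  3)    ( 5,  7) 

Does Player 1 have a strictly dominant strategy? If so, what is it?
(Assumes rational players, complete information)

No strictly dominant strategy exists for Player 1

Work:
A strategy strictly dominates another if it gives a strictly higher payoff against every opponent action. Compare each pair of P1's strategies column-by-column:
  A vs B: [6 vs 3, 6 vs 6, 4 vs 3] → A does not strictly dominate B (column Y: 6 ≤ 6)
  A vs C: [6 vs 7, 6 vs 2, 4 vs 5] → A does not strictly dominate C (column X: 6 ≤ 7)
  B vs A: [3 vs 6, 6 vs 6, 3 vs 4] → B does not strictly dominate A (column X: 3 ≤ 6)
  B vs C: [3 vs 7, 6 vs 2, 3 vs 5] → B does not strictly dominate C (column X: 3 ≤ 7)
  C vs A: [7 vs 6, 2 vs 6, 5 vs 4] → C does not strictly dominate A (column Y: 2 ≤ 6)
  C vs B: [7 vs 3, 2 vs 6, 5 vs 3] → C does not strictly dominate B (column Y: 2 ≤ 6)
No single strategy strictly dominates all others → no strictly dominant strategy.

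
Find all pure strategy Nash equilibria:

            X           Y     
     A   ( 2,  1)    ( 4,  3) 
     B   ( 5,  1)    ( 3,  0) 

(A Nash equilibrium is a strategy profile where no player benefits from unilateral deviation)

Nash equilibrium: (A, Y), (B, X)

Work:
Best responses:
  P1 vs X: payoffs [2, 5] → best response B (payoff 5)
  P1 vs Y: payoffs [4, 3] → best response A (payoff 4)
  P2 vs A: payoffs [1, 3] → best response Y (payoff 3)
  P2 vs B: payoffs [1, 0] → best response X (payoff 1)
Mutual best responses: (A,Y), (B,X) → Nash equilibria.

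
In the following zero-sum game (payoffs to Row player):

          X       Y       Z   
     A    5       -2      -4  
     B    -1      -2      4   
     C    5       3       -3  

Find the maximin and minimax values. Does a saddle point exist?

Maximin = -2, Minimax = 3, Saddle: False

Work:
Row minimums: [-4, -2, -3] → maximin = -2
Column maximums: [5, 3, 4] → minimax = 3
No saddle point (maximin ≠ minimax). Mixed strategy needed.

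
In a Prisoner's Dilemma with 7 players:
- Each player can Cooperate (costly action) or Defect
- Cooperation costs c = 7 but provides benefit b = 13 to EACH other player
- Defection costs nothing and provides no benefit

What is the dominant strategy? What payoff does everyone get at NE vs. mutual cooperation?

Dominant: Defect; NE payoff = 0; Coop payoff = 71

Work:
Defect dominates (saves cost c = 7, benefit to others is external)
NE: All defect → everyone gets 0
If all cooperate: each receives (6)×13 - 7 = 71
Social dilemma: 71 > 0 but NE gives 0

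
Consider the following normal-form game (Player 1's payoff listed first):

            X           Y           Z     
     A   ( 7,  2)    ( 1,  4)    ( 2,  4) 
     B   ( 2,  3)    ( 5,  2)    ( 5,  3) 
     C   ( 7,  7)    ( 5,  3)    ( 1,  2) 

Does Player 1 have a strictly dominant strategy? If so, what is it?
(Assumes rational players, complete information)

No strictly dominant strategy exists for Player 1

Work:
A strategy strictly dominates another if it gives a strictly higher payoff against every opponent action. Compare each pair of P1's strategies column-by-column:
  A vs B: [7 vs 2, 1 vs 5, 2 vs 5] → A does not strictly dominate B (column Y: 1 ≤ 5)
  A vs C: [7 vs 7, 1 vs 5, 2 vs 1] → A does not strictly dominate C (column X: 7 ≤ 7)
  B vs A: [2 vs 7, 5 vs 1, 5 vs 2] → B does not strictly dominate A (column X: 2 ≤ 7)
  B vs C: [2 vs 7, 5 vs 5, 5 vs 1] → B does not strictly dominate C (column X: 2 ≤ 7)
  C vs A: [7 vs 7, 5 vs 1, 1 vs 2] → C does not strictly dominate A (column X: 7 ≤ 7)
  C vs B: [7 vs 2, 5 vs 5, 1 vs 5] → C does not strictly dominate B (column Y: 5 ≤ 5)
No single strategy strictly dominates all others → no strictly dominant strategy.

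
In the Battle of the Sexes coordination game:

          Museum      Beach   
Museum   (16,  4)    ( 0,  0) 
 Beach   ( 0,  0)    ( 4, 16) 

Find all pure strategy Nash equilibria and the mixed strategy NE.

Pure NE: (Museum, Museum) and (Beach, Beach); Mixed NE: p = 0.8, q = 0.2

Work:
Check pure NE:
(Museum, Museum): (16, 4) - no unilateral deviation beneficial
(Beach, Beach): (4, 16) - no unilateral deviation beneficial
Mixed NE: P1 plays Museum with p = 0.8, P2 plays Museum with q = 0.2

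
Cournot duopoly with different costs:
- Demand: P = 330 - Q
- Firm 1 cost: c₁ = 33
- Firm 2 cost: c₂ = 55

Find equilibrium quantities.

q₁* = 106.33, q₂* = 84.33

Work:
Reaction: q₁ = (330 - 33 - q₂)/2
Reaction: q₂ = (330 - 55 - q₁)/2
Solve simultaneously:
q₁* = (330 - 2×33 + 55)/3 = 106.33
q₂* = (330 - 2×55 + 33)/3 = 84.33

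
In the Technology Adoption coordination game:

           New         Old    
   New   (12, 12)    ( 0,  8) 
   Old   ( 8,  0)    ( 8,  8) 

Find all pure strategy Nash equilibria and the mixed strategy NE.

Pure NE: (New, New) and (Old, Old); Mixed NE: p = 0.6667, q = 0.6667

Work:
Check pure NE:
(New, New): (12, 12) - no unilateral deviation beneficial
(Old, Old): (8, 8) - no unilateral deviation beneficial
Mixed NE: P1 plays New with p = 0.6667, P2 plays New with q = 0.6667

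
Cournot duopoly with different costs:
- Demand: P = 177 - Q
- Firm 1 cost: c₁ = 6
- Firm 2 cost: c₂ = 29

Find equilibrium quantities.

q₁* = 64.67, q₂* = 41.67

Work:
Reaction: q₁ = (177 - 6 - q₂)/2
Reaction: q₂ = (177 - 29 - q₁)/2
Solve simultaneously:
q₁* = (177 - 2×6 + 29)/3 = 64.67
q₂* = (177 - 2×29 + 6)/3 = 41.67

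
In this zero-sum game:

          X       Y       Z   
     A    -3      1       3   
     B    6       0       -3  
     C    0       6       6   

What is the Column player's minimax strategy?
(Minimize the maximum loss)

Column should play X or Y or Z (all achieve the minimum), value = 6

Work:
Column player minimizes Row's maximum payoff:
Column X: max payoff to Row = 6
Column Y: max payoff to Row = 6
Column Z: max payoff to Row = 6
Minimum is 6, achieved by columns X, Y, Z (tied).
Each of X or Y or Z is a minimax strategy.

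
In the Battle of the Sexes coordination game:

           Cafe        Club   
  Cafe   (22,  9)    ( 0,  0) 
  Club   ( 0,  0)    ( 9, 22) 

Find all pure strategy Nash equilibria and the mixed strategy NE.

Pure NE: (Cafe, Cafe) and (Club, Club); Mixed NE: p = 0.7097, q = 0.2903

Work:
Check pure NE:
(Cafe, Cafe): (22, 9) - no unilateral deviation beneficial
(Club, Club): (9, 22) - no unilateral deviation beneficial
Mixed NE: P1 plays Cafe with p = 0.7097, P2 plays Cafe with q = 0.2903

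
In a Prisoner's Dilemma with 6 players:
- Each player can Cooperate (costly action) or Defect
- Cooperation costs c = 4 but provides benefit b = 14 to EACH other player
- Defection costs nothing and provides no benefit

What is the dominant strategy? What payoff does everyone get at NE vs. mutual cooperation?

Dominant: Defect; NE payoff = 0; Coop payoff = 66

Work:
Defect dominates (saves cost c = 4, benefit to others is external)
NE: All defect → everyone gets 0
If all cooperate: each receives (5)×14 - 4 = 66
Social dilemma: 66 > 0 but NE gives 0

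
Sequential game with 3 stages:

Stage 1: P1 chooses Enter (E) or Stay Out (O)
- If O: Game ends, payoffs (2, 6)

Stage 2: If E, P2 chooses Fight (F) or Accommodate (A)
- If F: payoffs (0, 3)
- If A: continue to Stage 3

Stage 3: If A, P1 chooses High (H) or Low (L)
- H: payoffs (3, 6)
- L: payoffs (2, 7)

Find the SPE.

SPE: (E, A, H); Outcome (3, 6)

Work:
Stage 3: P1 chooses H (3 vs 2)
Stage 2: P2: F->3, A->6 (anticipating H). Choose A
Stage 1: P1: O->2, E->3 (anticipating A, H). Choose E
SPE path: E -> A -> H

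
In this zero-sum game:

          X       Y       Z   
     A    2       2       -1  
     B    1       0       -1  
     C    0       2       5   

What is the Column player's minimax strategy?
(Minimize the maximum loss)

Column should play X or Y (all achieve the minimum), value = 2

Work:
Column player minimizes Row's maximum payoff:
Column X: max payoff to Row = 2
Column Y: max payoff to Row = 2
Column Z: max payoff to Row = 5
Minimum is 2, achieved by columns X, Y (tied).
Each of X or Y is a minimax strategy.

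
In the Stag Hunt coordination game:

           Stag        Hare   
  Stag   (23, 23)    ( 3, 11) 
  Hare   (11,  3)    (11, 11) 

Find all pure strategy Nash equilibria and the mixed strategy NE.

Pure NE: (Stag, Stag) and (Hare, Hare); Mixed NE: p = 0.4, q = 0.4

Work:
Check pure NE:
(Stag, Stag): (23, 23) - no unilateral deviation beneficial
(Hare, Hare): (11, 11) - no unilateral deviation beneficial
Mixed NE: P1 plays Stag with p = 0.4, P2 plays Stag with q = 0.4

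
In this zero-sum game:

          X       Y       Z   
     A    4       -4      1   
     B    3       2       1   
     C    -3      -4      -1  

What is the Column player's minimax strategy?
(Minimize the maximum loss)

Column should play Z, value = 1

Work:
Column player minimizes Row's maximum payoff:
Column X: max payoff to Row = 4
Column Y: max payoff to Row = 2
Column Z: max payoff to Row = 1
Minimum is 1, achieved by column Z.
Minimax strategy: Z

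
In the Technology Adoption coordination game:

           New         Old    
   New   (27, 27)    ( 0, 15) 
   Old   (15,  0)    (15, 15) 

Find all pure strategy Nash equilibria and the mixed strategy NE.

Pure NE: (New, New) and (Old, Old); Mixed NE: p = 0.5556, q = 0.5556

Work:
Check pure NE:
(New, New): (27, 27) - no unilateral deviation beneficial
(Old, Old): (15, 15) - no unilateral deviation beneficial
Mixed NE: P1 plays New with p = 0.5556, P2 plays New with q = 0.5556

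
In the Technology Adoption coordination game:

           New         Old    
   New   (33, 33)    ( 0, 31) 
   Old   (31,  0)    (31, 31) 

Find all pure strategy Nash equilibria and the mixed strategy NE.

Pure NE: (New, New) and (Old, Old); Mixed NE: p = 0.9394, q = 0.9394

Work:
Check pure NE:
(New, New): (33, 33) - no unilateral deviation beneficial
(Old, Old): (31, 31) - no unilateral deviation beneficial
Mixed NE: P1 plays New with p = 0.9394, P2 plays New with q = 0.9394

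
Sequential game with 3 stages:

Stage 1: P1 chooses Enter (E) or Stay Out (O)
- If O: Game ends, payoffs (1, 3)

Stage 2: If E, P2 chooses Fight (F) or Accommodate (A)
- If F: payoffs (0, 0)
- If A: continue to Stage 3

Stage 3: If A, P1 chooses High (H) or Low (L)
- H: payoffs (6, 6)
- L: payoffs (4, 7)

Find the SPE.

SPE: (E, A, H); Outcome (6, 6)

Work:
Stage 3: P1 chooses H (6 vs 4)
Stage 2: P2: F->0, A->6 (anticipating H). Choose A
Stage 1: P1: O->1, E->6 (anticipating A, H). Choose E
SPE path: E -> A -> H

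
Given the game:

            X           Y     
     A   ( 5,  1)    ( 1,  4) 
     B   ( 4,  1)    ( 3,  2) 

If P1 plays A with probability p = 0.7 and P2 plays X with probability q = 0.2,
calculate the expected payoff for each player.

E[P1] = 2.22, E[P2] = 2.92

Work:
E[P1] = p·q·π₁(A,X) + p·(1-q)·π₁(A,Y) + (1-p)·q·π₁(B,X) + (1-p)·(1-q)·π₁(B,Y)
= 0.7·0.2·5 + 0.7·0.8·1 + 0.3·0.2·4 + 0.3·0.8·3
= 2.22

E[P2] = 2.92 (similar calculation)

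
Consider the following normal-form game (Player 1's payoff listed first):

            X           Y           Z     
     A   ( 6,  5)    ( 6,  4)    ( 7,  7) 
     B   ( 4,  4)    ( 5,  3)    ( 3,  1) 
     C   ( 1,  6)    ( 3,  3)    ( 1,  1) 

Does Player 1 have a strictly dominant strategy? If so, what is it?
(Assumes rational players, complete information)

Yes, Player 1's strictly dominant strategy is A

Work:
A strategy strictly dominates another if it gives a strictly higher payoff against every opponent action. Compare each pair of P1's strategies column-by-column:
  A vs B: [6 vs 4, 6 vs 5, 7 vs 3] → A strictly dominates B
  A vs C: [6 vs 1, 6 vs 3, 7 vs 1] → A strictly dominates C
  B vs A: [4 vs 6, 5 vs 6, 3 vs 7] → B does not strictly dominate A (column X: 4 ≤ 6)
  B vs C: [4 vs 1, 5 vs 3, 3 vs 1] → B strictly dominates C
  C vs A: [1 vs 6, 3 vs 6, 1 vs 7] → C does not strictly dominate A (column X: 1 ≤ 6)
  C vs B: [1 vs 4, 3 vs 5, 1 vs 3] → C does not strictly dominate B (column X: 1 ≤ 4)
A strictly dominates every other strategy → strictly dominant.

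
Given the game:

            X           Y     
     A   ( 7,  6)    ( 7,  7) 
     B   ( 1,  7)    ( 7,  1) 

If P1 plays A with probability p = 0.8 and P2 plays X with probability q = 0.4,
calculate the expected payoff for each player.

E[P1] = 6.52, E[P2] = 5.96

Work:
E[P1] = p·q·π₁(A,X) + p·(1-q)·π₁(A,Y) + (1-p)·q·π₁(B,X) + (1-p)·(1-q)·π₁(B,Y)
= 0.8·0.4·7 + 0.8·0.6·7 + 0.2·0.4·1 + 0.2·0.6·7
= 6.52

E[P2] = 5.96 (similar calculation)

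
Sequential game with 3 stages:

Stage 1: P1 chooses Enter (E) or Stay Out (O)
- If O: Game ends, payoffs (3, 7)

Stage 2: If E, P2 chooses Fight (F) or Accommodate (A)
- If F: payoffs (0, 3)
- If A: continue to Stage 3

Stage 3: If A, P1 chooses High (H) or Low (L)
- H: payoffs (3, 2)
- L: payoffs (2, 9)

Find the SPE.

SPE: (O, F, H); Outcome (3, 7)

Work:
Stage 3: P1 chooses H (3 vs 2)
Stage 2: P2: F->3, A->2 (anticipating H). Choose F
Stage 1: P1: O->3, E->0 (anticipating F, H). Choose O
SPE path: O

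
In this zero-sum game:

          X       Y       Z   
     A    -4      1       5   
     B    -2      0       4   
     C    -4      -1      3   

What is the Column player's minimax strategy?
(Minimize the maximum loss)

Column should play X, value = -2

Work:
Column player minimizes Row's maximum payoff:
Column X: max payoff to Row = -2
Column Y: max payoff to Row = 1
Column Z: max payoff to Row = 5
Minimum is -2, achieved by column X.
Minimax strategy: X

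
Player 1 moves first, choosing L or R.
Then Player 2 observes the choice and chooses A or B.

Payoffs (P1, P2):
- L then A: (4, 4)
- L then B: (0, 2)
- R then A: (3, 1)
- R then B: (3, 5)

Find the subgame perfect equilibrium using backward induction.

P1 plays L, P2 plays A after L and B after R; Payoff (4, 4)

Work:
Backward induction:
After L: P2 chooses A → P1 gets 4
After R: P2 chooses B → P1 gets 3
P1 chooses L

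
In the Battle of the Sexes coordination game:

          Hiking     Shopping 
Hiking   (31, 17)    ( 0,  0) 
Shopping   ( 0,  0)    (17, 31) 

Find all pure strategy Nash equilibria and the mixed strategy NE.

Pure NE: (Hiking, Hiking) and (Shopping, Shopping); Mixed NE: p = 0.6458, q = 0.3542

Work:
Check pure NE:
(Hiking, Hiking): (31, 17) - no unilateral deviation beneficial
(Shopping, Shopping): (17, 31) - no unilateral deviation beneficial
Mixed NE: P1 plays Hiking with p = 0.6458, P2 plays Hiking with q = 0.3542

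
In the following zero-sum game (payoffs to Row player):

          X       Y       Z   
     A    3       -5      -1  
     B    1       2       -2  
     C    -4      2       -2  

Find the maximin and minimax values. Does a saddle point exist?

Maximin = -2, Minimax = -1, Saddle: False

Work:
Row minimums: [-5, -2, -4] → maximin = -2
Column maximums: [3, 2, -1] → minimax = -1
No saddle point (maximin ≠ minimax). Mixed strategy needed.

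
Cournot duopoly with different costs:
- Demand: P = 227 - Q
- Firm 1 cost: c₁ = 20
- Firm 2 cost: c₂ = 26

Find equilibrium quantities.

q₁* = 71.0, q₂* = 65.0

Work:
Reaction: q₁ = (227 - 20 - q₂)/2
Reaction: q₂ = (227 - 26 - q₁)/2
Solve simultaneously:
q₁* = (227 - 2×20 + 26)/3 = 71.0
q₂* = (227 - 2×26 + 20)/3 = 65.0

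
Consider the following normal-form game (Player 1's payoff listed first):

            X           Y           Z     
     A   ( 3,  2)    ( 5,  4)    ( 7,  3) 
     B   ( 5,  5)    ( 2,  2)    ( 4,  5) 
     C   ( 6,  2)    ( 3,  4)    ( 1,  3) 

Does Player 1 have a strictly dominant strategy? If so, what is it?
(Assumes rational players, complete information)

No strictly dominant strategy exists for Player 1

Work:
A strategy strictly dominates another if it gives a strictly higher payoff against every opponent action. Compare each pair of P1's strategies column-by-column:
  A vs B: [3 vs 5, 5 vs 2, 7 vs 4] → A does not strictly dominate B (column X: 3 ≤ 5)
  A vs C: [3 vs 6, 5 vs 3, 7 vs 1] → A does not strictly dominate C (column X: 3 ≤ 6)
  B vs A: [5 vs 3, 2 vs 5, 4 vs 7] → B does not strictly dominate A (column Y: 2 ≤ 5)
  B vs C: [5 vs 6, 2 vs 3, 4 vs 1] → B does not strictly dominate C (column X: 5 ≤ 6)
  C vs A: [6 vs 3, 3 vs 5, 1 vs 7] → C does not strictly dominate A (column Y: 3 ≤ 5)
  C vs B: [6 vs 5, 3 vs 2, 1 vs 4] → C does not strictly dominate B (column Z: 1 ≤ 4)
No single strategy strictly dominates all others → no strictly dominant strategy.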